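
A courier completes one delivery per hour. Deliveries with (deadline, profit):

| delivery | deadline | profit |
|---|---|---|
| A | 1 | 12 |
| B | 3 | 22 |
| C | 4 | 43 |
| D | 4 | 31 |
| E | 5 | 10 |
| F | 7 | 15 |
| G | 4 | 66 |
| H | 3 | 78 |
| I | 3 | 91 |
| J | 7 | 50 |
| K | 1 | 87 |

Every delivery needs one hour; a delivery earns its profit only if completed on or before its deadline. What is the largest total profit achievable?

Profit order: I=91 K=87 H=78 G=66 J=50 C=43 D=31 B=22 F=15 A=12 E=10
Assign: I→slot 3, K→slot 1, H→slot 2, G→slot 4, J→slot 7, C skipped, D skipped, B skipped, F→slot 6, A skipped, E→slot 5.
Slots: [1:K] [2:H] [3:I] [4:G] [5:E] [6:F] [7:J]
Profit = 87 + 78 + 91 + 66 + 10 + 15 + 50 = 397

397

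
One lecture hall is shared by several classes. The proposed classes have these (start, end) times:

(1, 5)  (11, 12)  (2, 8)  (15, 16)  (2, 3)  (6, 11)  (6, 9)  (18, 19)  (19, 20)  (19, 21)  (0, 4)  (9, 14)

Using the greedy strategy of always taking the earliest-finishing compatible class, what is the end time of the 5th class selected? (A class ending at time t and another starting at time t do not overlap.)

Greedy by earliest finish: after sorting by end time, pick each interval compatible with the last pick.
Sorted by end: (2,3)  (0,4)  (1,5)  (2,8)  (6,9)  (6,11)  (11,12)  (9,14)  (15,16)  (18,19)  (19,20)  (19,21)
take (2,3); skip (0,4); skip (2,8); take (6,9); take (11,12); take (15,16); take (18,19); take (19,20); skip (19,21).
Selected: (2,3) (6,9) (11,12) (15,16) (18,19) (19,20)

19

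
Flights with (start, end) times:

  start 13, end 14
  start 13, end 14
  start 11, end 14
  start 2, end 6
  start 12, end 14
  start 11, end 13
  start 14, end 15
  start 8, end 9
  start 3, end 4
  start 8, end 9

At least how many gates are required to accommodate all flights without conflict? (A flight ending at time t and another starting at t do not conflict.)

Events (time:±→running): 2:+→1 3:+→2 4:-→1 6:-→0 8:+→1 8:+→2 9:-→1 9:-→0 11:+→1 11:+→2 12:+→3 13:-→2 13:+→3 13:+→4 … peak 4.

4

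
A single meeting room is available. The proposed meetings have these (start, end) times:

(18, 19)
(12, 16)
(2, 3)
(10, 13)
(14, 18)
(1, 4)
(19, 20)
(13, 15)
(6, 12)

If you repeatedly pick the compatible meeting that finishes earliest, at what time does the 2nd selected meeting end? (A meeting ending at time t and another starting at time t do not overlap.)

12

By end time: (2,3), (1,4), (6,12), (10,13), (13,15), (12,16), (14,18), (18,19), (19,20).
Pick (2,3); next start ≥ 3 → (6,12); next start ≥ 12 → (13,15); next start ≥ 15 → (18,19); next start ≥ 19 → (19,20).
Selected: (2,3) (6,12) (13,15) (18,19) (19,20)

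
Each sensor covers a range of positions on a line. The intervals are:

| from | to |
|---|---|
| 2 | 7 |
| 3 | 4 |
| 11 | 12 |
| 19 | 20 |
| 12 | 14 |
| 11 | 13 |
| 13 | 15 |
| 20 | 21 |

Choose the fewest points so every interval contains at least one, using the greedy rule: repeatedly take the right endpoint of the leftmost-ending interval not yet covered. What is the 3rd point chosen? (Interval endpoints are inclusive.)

15

Process intervals by earliest right end; each time one isn't hit yet, stab at its right endpoint.
Sorted: [3,4] [2,7] [11,12] [11,13] [12,14] [13,15] [19,20] [20,21]
{[3,4],[2,7]} hit by 4; {[11,12],[11,13],[12,14]} hit by 12; {[13,15]} hit by 15; {[19,20],[20,21]} hit by 20.
Points: 4, 12, 15, 20 (4 total).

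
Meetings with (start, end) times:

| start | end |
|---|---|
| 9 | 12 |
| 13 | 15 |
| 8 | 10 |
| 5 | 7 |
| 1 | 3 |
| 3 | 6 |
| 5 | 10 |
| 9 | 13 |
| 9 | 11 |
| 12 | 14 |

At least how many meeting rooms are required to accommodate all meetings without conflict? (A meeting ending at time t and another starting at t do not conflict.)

starts: [1, 3, 5, 5, 8, 9, 9, 9, 12, 13]
ends:   [3, 6, 7, 10, 10, 11, 12, 13, 14, 15]
s1→1 e3→0 s3→1 s5→2 s5→3 e6→2 e7→1 s8→2 s9→3 s9→4 s9→5  — peak 5.

5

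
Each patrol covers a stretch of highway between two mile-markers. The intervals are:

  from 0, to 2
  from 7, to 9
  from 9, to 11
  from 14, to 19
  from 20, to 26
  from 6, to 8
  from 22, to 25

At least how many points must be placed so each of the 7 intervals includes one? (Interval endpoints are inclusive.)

Sorted: [0,2] [6,8] [7,9] [9,11] [14,19] [22,25] [20,26]
{[0,2]} hit by 2; {[6,8],[7,9]} hit by 8; {[9,11]} hit by 11; {[14,19]} hit by 19; {[22,25],[20,26]} hit by 25.
Points: 2, 8, 11, 19, 25 (5 total).

5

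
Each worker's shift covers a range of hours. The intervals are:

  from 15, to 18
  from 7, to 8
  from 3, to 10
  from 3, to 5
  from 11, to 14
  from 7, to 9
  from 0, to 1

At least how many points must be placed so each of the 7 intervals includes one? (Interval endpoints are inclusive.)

5

By right end: [0,1]  [3,5]  [7,8]  [7,9]  [3,10]  [11,14]  [15,18]
[0,1] uncovered → point at 1; [3,5] uncovered → point at 5; [7,8] uncovered → point at 8; [11,14] uncovered → point at 14; [15,18] uncovered → point at 18.
Points: 1, 5, 8, 14, 18 (5 total).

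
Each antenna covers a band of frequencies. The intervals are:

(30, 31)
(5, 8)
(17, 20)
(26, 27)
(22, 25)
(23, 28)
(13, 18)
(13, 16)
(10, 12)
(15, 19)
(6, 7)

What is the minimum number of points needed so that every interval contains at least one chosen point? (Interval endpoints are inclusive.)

Sort by right endpoint; whenever an interval is uncovered, place a point at its right end.
Sorted: [6,7] [5,8] [10,12] [13,16] [13,18] [15,19] [17,20] [22,25] [26,27] [23,28] [30,31]
{[6,7],[5,8]} hit by 7; {[10,12]} hit by 12; {[13,16],[13,18],[15,19]} hit by 16; {[17,20]} hit by 20; {[22,25]} hit by 25; {[26,27],[23,28]} hit by 27; {[30,31]} hit by 31.
Points: 7, 12, 16, 20, 25, 27, 31 (7 total).

7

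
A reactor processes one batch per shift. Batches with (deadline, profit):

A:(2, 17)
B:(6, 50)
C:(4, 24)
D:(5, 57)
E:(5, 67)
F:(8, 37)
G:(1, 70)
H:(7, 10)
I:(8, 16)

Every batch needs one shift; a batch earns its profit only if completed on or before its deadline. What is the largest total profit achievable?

338

Sort by profit descending; place each in the latest free slot ≤ its deadline.
By profit: G(d1,70), E(d5,67), D(d5,57), B(d6,50), F(d8,37), C(d4,24), A(d2,17), I(d8,16), H(d7,10)
G→slot 1; E→slot 5; D→slot 4; B→slot 6; F→slot 8; C→slot 3; A→slot 2; I→slot 7; H skipped.
Profit = 70 + 17 + 24 + 57 + 67 + 50 + 16 + 37 = 338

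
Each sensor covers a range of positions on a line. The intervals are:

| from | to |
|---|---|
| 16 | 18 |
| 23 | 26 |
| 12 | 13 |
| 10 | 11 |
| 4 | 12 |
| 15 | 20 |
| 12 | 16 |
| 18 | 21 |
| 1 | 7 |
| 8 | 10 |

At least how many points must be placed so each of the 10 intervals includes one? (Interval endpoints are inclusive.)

Process intervals by earliest right end; each time one isn't hit yet, stab at its right endpoint.
By right end: [1,7]  [8,10]  [10,11]  [4,12]  [12,13]  [12,16]  [16,18]  [15,20]  [18,21]  [23,26]
[1,7] uncovered → point at 7; [8,10] uncovered → point at 10; [12,13] uncovered → point at 13; [16,18] uncovered → point at 18; [23,26] uncovered → point at 26.
Points: 7, 10, 13, 18, 26 (5 total).

5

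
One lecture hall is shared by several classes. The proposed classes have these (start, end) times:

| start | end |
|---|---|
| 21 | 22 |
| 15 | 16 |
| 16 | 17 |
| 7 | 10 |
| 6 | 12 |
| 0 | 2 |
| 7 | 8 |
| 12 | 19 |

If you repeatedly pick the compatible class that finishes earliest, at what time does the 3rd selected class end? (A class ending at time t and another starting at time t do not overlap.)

Order by finish time; keep every interval that doesn't clash with the previous kept one.
By end time: (0,2), (7,8), (7,10), (6,12), (15,16), (16,17), (12,19), (21,22).
Pick (0,2); next start ≥ 2 → (7,8); next start ≥ 8 → (15,16); next start ≥ 16 → (16,17); next start ≥ 17 → (21,22).
Selected: (0,2) (7,8) (15,16) (16,17) (21,22)

16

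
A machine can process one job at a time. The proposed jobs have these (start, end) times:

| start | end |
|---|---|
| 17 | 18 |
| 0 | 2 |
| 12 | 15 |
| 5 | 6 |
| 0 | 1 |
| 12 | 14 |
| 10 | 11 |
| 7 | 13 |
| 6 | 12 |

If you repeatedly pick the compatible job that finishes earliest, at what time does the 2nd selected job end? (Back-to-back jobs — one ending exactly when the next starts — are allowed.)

6

Greedy by earliest finish: after sorting by end time, pick each interval compatible with the last pick.
Sorted by end: (0,1)  (0,2)  (5,6)  (10,11)  (6,12)  (7,13)  (12,14)  (12,15)  (17,18)
take (0,1); take (5,6); take (10,11); take (12,14); take (17,18).
Selected: (0,1) (5,6) (10,11) (12,14) (17,18)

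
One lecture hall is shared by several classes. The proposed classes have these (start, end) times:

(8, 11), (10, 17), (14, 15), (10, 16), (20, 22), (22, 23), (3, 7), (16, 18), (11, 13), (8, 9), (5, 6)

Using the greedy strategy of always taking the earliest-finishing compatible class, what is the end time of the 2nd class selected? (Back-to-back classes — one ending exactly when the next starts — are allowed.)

9

Sorted by end: (5,6)  (3,7)  (8,9)  (8,11)  (11,13)  (14,15)  (10,16)  (10,17)  (16,18)  (20,22)  (22,23)
take (5,6); take (8,9); take (11,13); take (14,15); skip (10,17); take (16,18); take (20,22); take (22,23).
Selected: (5,6) (8,9) (11,13) (14,15) (16,18) (20,22) (22,23)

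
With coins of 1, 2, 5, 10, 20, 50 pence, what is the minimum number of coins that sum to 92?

4

92 = 1×50 + 2×20 + 1×2
Total coins = 1 + 2 + 1 = 4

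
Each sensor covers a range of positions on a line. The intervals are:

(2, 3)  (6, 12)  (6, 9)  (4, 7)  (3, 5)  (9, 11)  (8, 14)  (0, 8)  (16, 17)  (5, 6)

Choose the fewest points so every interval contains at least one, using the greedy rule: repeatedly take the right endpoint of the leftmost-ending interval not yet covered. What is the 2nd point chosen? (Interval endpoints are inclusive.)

Sort by right endpoint; whenever an interval is uncovered, place a point at its right end.
Sorted: [2,3] [3,5] [5,6] [4,7] [0,8] [6,9] [9,11] [6,12] [8,14] [16,17]
{[2,3],[3,5]} hit by 3; {[5,6],[4,7],[0,8],[6,9]} hit by 6; {[9,11],[6,12],[8,14]} hit by 11; {[16,17]} hit by 17.
Points: 3, 6, 11, 17 (4 total).

6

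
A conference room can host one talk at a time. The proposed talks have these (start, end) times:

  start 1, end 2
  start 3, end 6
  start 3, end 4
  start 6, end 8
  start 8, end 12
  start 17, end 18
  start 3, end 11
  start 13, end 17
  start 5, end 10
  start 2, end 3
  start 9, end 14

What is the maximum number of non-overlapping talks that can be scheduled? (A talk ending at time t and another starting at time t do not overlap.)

7

Order by finish time; keep every interval that doesn't clash with the previous kept one.
By end time: (1,2), (2,3), (3,4), (3,6), (6,8), (5,10), (3,11), (8,12), (9,14), (13,17), (17,18).
Pick (1,2); next start ≥ 2 → (2,3); next start ≥ 3 → (3,4); next start ≥ 4 → (6,8); next start ≥ 8 → (8,12); next start ≥ 12 → (13,17); next start ≥ 17 → (17,18).
Selected 7 talks.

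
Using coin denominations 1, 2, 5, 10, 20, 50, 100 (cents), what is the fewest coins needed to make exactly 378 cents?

8

Use the largest denomination that fits, subtract, and repeat.
378 = 3×100 + 1×50 + 1×20 + 1×5 + 1×2 + 1×1
Total coins = 3 + 1 + 1 + 1 + 1 + 1 = 8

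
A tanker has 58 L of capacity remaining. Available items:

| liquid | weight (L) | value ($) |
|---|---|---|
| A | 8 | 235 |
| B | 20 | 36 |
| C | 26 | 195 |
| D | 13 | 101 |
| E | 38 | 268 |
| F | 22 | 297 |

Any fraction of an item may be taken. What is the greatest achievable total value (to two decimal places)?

745.50

Order: A (235/8=29.38) > F (297/22=13.50) > D (101/13=7.77) > C (195/26=7.50) > E (268/38=7.05) > B (36/20=1.80)
Fill: take A (8 @ 235) → take F (22 @ 297) → take D (13 @ 101) → take 15/26 of C → 112.50; 58/58 used.
Total value = 745.50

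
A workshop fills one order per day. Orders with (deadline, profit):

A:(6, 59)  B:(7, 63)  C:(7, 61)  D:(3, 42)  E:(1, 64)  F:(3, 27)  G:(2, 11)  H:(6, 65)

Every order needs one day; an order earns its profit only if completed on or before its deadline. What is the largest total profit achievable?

Take jobs in profit order; each goes to the latest open slot no later than its deadline.
Profit order: H=65 E=64 B=63 C=61 A=59 D=42 F=27 G=11
Assign: H→slot 6, E→slot 1, B→slot 7, C→slot 5, A→slot 4, D→slot 3, F→slot 2, G skipped.
Slots: [1:E] [2:F] [3:D] [4:A] [5:C] [6:H] [7:B]
Profit = 64 + 27 + 42 + 59 + 61 + 65 + 63 = 381

381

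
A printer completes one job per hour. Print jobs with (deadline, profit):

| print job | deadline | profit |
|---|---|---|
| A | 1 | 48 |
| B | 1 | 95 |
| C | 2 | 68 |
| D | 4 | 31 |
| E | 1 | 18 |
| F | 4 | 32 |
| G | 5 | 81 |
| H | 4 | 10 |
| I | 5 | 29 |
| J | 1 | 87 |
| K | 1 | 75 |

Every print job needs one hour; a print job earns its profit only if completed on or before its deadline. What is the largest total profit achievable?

307

Sort by profit descending; place each in the latest free slot ≤ its deadline.
By profit: B(d1,95), J(d1,87), G(d5,81), K(d1,75), C(d2,68), A(d1,48), F(d4,32), D(d4,31), I(d5,29), E(d1,18), H(d4,10)
B→slot 1; J skipped; G→slot 5; K skipped; C→slot 2; A skipped; F→slot 4; D→slot 3; I skipped; E skipped; H skipped.
Profit = 95 + 68 + 31 + 32 + 81 = 307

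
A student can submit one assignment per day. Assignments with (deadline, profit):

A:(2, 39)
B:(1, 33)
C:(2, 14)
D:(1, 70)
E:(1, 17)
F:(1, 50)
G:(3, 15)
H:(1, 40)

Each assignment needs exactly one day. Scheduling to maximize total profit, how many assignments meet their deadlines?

Take jobs in profit order; each goes to the latest open slot no later than its deadline.
Profit order: D=70 F=50 H=40 A=39 B=33 E=17 G=15 C=14
Assign: D→slot 1, F skipped, H skipped, A→slot 2, B skipped, E skipped, G→slot 3, C skipped.
Slots: [1:D] [2:A] [3:G]
3 of 8 scheduled.

3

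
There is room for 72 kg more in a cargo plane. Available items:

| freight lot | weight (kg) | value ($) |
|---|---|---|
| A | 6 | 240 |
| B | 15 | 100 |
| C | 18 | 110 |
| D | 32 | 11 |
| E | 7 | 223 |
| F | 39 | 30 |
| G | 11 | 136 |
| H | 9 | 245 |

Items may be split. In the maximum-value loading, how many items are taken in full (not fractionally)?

Sort by value per unit weight and fill in that order.
Ratios (sorted): A 40.00, E 31.86, H 27.22, G 12.36, B 6.67, C 6.11, F 0.77, D 0.34
take A (6 @ 240); take E (7 @ 223); take H (9 @ 245); take G (11 @ 136); take B (15 @ 100); take C (18 @ 110); take 6/39 of F → 4.62. Capacity used 72/72.
6 item(s) taken whole; one partial (take 6/39 of F).

6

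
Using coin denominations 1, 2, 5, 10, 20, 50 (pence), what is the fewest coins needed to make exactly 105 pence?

3

105 = 2×50 + 1×5
Total coins = 2 + 1 = 3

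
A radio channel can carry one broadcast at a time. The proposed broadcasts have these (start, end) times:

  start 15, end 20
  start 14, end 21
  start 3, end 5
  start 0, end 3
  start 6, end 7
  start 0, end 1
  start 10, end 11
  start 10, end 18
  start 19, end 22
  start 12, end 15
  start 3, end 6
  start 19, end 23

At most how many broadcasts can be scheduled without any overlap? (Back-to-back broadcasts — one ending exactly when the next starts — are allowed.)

Sort by end time and greedily take each interval whose start is ≥ the last chosen end.
Sorted by end: (0,1)  (0,3)  (3,5)  (3,6)  (6,7)  (10,11)  (12,15)  (10,18)  (15,20)  (14,21)  (19,22)  (19,23)
take (0,1); skip (0,3); take (3,5); skip (3,6); take (6,7); take (10,11); take (12,15); take (15,20); skip (19,22).
Selected 6 broadcasts.

6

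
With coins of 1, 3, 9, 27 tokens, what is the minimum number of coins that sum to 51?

51 = 1×27 + 2×9 + 2×3
Total coins = 1 + 2 + 2 = 5

5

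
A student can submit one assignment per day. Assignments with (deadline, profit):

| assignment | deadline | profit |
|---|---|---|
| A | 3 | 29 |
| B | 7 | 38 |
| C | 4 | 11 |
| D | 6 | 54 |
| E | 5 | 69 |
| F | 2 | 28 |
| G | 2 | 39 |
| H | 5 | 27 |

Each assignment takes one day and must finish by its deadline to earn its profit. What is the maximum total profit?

284

Take jobs in profit order; each goes to the latest open slot no later than its deadline.
By profit: E(d5,69), D(d6,54), G(d2,39), B(d7,38), A(d3,29), F(d2,28), H(d5,27), C(d4,11)
E→slot 5; D→slot 6; G→slot 2; B→slot 7; A→slot 3; F→slot 1; H→slot 4; C skipped.
Profit = 28 + 39 + 29 + 27 + 69 + 54 + 38 = 284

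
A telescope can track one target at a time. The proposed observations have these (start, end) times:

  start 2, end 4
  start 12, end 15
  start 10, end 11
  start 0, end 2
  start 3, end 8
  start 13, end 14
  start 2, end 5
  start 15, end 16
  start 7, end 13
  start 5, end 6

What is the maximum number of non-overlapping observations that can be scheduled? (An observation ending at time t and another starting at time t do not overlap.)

Sorted by end: (0,2)  (2,4)  (2,5)  (5,6)  (3,8)  (10,11)  (7,13)  (13,14)  (12,15)  (15,16)
take (0,2); take (2,4); take (5,6); skip (3,8); take (10,11); skip (7,13); take (13,14); skip (12,15); take (15,16).
Selected 6 observations.

6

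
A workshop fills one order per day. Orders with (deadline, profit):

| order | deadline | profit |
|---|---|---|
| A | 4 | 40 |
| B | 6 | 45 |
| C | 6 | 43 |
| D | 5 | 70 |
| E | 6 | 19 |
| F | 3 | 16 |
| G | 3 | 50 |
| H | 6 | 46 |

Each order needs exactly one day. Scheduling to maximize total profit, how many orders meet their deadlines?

6

Profit order: D=70 G=50 H=46 B=45 C=43 A=40 E=19 F=16
Assign: D→slot 5, G→slot 3, H→slot 6, B→slot 4, C→slot 2, A→slot 1, E skipped, F skipped.
Slots: [1:A] [2:C] [3:G] [4:B] [5:D] [6:H]
6 of 8 scheduled.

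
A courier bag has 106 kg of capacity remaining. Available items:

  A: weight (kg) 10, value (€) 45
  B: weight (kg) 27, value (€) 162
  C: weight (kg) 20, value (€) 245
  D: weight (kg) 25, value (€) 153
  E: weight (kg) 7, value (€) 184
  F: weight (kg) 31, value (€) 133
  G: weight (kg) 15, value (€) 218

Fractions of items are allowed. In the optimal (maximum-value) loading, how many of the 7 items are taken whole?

6

Ratios (sorted): E 26.29, G 14.53, C 12.25, D 6.12, B 6.00, A 4.50, F 4.29
take E (7 @ 184); take G (15 @ 218); take C (20 @ 245); take D (25 @ 153); take B (27 @ 162); take A (10 @ 45); take 2/31 of F → 8.58. Capacity used 106/106.
6 item(s) taken whole; one partial (take 2/31 of F).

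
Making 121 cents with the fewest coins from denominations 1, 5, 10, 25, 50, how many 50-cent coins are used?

Greedy: take as many of the largest coin as possible, then repeat with the remainder.
121 = 2×50 + 2×10 + 1×1
Count of 50: 2

2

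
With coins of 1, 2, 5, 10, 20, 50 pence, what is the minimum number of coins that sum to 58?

Use the largest denomination that fits, subtract, and repeat.
58 − 1×50→8 − 1×5→3 − 1×2→1 − 1×1→0
Total coins = 1 + 1 + 1 + 1 = 4

4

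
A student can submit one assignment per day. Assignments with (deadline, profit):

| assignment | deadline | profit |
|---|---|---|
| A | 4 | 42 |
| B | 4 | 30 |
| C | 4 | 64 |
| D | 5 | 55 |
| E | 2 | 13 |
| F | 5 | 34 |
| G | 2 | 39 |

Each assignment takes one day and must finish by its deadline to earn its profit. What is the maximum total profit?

Take jobs in profit order; each goes to the latest open slot no later than its deadline.
By profit: C(d4,64), D(d5,55), A(d4,42), G(d2,39), F(d5,34), B(d4,30), E(d2,13)
C→slot 4; D→slot 5; A→slot 3; G→slot 2; F→slot 1; B skipped; E skipped.
Profit = 34 + 39 + 42 + 64 + 55 = 234

234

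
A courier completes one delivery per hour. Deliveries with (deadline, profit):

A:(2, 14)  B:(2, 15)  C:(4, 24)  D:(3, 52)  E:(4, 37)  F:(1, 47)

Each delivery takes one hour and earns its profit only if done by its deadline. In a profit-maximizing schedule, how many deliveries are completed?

4

Sort by profit descending; place each in the latest free slot ≤ its deadline.
Profit order: D=52 F=47 E=37 C=24 B=15 A=14
Assign: D→slot 3, F→slot 1, E→slot 4, C→slot 2, B skipped, A skipped.
Slots: [1:F] [2:C] [3:D] [4:E]
4 of 6 scheduled.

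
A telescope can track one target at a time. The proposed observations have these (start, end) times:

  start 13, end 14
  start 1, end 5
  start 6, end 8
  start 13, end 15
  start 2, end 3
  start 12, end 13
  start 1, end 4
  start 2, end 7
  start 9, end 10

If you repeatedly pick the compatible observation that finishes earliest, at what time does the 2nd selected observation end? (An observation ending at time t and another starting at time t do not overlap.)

Greedy by earliest finish: after sorting by end time, pick each interval compatible with the last pick.
Sorted by end: (2,3)  (1,4)  (1,5)  (2,7)  (6,8)  (9,10)  (12,13)  (13,14)  (13,15)
take (2,3); skip (1,4); take (6,8); take (9,10); take (12,13); take (13,14).
Selected: (2,3) (6,8) (9,10) (12,13) (13,14)

8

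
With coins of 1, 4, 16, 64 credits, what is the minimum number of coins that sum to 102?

Greedy: take as many of the largest coin as possible, then repeat with the remainder.
102 = 1×64 + 2×16 + 1×4 + 2×1
Total coins = 1 + 2 + 1 + 2 = 6

6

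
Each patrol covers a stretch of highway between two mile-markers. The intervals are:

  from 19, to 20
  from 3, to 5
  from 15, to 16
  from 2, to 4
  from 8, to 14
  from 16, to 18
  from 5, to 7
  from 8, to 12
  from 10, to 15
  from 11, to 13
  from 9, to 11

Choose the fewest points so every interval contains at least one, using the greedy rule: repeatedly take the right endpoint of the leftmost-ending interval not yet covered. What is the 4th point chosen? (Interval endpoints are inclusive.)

16

Process intervals by earliest right end; each time one isn't hit yet, stab at its right endpoint.
Sorted: [2,4] [3,5] [5,7] [9,11] [8,12] [11,13] [8,14] [10,15] [15,16] [16,18] [19,20]
{[2,4],[3,5]} hit by 4; {[5,7]} hit by 7; {[9,11],[8,12],[11,13],[8,14],[10,15]} hit by 11; {[15,16],[16,18]} hit by 16; {[19,20]} hit by 20.
Points: 4, 7, 11, 16, 20 (5 total).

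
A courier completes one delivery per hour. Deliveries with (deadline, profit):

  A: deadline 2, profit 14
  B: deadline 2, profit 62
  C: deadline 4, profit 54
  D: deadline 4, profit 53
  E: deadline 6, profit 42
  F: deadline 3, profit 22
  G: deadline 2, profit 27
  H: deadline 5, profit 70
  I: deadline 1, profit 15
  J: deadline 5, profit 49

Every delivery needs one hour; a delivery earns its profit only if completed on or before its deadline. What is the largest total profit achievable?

Take jobs in profit order; each goes to the latest open slot no later than its deadline.
By profit: H(d5,70), B(d2,62), C(d4,54), D(d4,53), J(d5,49), E(d6,42), G(d2,27), F(d3,22), I(d1,15), A(d2,14)
H→slot 5; B→slot 2; C→slot 4; D→slot 3; J→slot 1; E→slot 6; G skipped; F skipped; I skipped; A skipped.
Profit = 49 + 62 + 53 + 54 + 70 + 42 = 330

330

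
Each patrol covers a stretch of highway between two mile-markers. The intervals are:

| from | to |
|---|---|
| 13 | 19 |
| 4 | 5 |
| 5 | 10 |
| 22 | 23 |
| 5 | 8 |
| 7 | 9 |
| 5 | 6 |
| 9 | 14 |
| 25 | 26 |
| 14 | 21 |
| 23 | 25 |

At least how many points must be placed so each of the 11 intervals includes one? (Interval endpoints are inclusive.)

By right end: [4,5]  [5,6]  [5,8]  [7,9]  [5,10]  [9,14]  [13,19]  [14,21]  [22,23]  [23,25]  [25,26]
[4,5] uncovered → point at 5; [7,9] uncovered → point at 9; [13,19] uncovered → point at 19; [22,23] uncovered → point at 23; [25,26] uncovered → point at 26.
Points: 5, 9, 19, 23, 26 (5 total).

5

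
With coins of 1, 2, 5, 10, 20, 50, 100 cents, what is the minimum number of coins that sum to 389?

9

Greedy: take as many of the largest coin as possible, then repeat with the remainder.
389 = 3×100 + 1×50 + 1×20 + 1×10 + 1×5 + 2×2
Total coins = 3 + 1 + 1 + 1 + 1 + 2 = 9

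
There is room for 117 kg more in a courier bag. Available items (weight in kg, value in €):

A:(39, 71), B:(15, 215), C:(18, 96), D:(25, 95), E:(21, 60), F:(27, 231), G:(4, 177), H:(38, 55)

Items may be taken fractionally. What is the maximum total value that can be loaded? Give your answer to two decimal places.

Sort by value per unit weight and fill in that order.
Order: G (177/4=44.25) > B (215/15=14.33) > F (231/27=8.56) > C (96/18=5.33) > D (95/25=3.80) > E (60/21=2.86) > A (71/39=1.82) > H (55/38=1.45)
Fill: take G (4 @ 177) → take B (15 @ 215) → take F (27 @ 231) → take C (18 @ 96) → take D (25 @ 95) → take E (21 @ 60) → take 7/39 of A → 12.74; 117/117 used.
Total value = 886.74

886.74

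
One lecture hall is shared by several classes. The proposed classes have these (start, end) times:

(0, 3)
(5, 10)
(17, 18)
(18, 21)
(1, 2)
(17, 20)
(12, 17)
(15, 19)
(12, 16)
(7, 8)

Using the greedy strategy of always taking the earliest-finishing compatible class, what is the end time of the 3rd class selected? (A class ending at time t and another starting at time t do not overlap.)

16

Sort by end time and greedily take each interval whose start is ≥ the last chosen end.
Sorted by end: (1,2)  (0,3)  (7,8)  (5,10)  (12,16)  (12,17)  (17,18)  (15,19)  (17,20)  (18,21)
take (1,2); take (7,8); skip (5,10); take (12,16); take (17,18); take (18,21).
Selected: (1,2) (7,8) (12,16) (17,18) (18,21)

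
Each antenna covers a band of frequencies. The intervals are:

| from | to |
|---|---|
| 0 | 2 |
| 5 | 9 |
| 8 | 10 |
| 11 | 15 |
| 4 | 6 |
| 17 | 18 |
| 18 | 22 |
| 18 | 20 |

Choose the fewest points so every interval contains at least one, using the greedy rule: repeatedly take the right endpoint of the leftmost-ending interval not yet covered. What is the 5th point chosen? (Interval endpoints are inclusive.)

18

Sort by right endpoint; whenever an interval is uncovered, place a point at its right end.
Sorted: [0,2] [4,6] [5,9] [8,10] [11,15] [17,18] [18,20] [18,22]
{[0,2]} hit by 2; {[4,6],[5,9]} hit by 6; {[8,10]} hit by 10; {[11,15]} hit by 15; {[17,18],[18,20],[18,22]} hit by 18.
Points: 2, 6, 10, 15, 18 (5 total).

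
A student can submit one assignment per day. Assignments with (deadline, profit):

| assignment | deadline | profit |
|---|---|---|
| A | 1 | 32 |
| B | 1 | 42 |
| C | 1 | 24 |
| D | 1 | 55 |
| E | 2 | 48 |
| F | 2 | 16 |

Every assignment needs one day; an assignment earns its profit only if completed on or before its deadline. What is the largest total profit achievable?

Profit order: D=55 E=48 B=42 A=32 C=24 F=16
Assign: D→slot 1, E→slot 2, B skipped, A skipped, C skipped, F skipped.
Slots: [1:D] [2:E]
Profit = 55 + 48 = 103

103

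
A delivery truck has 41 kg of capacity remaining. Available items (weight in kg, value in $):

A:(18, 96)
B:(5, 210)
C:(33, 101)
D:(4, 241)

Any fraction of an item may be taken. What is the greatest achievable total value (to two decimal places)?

589.85

Sort by value per unit weight and fill in that order.
Order: D (241/4=60.25) > B (210/5=42.00) > A (96/18=5.33) > C (101/33=3.06)
Fill: take D (4 @ 241) → take B (5 @ 210) → take A (18 @ 96) → take 14/33 of C → 42.85; 41/41 used.
Total value = 589.85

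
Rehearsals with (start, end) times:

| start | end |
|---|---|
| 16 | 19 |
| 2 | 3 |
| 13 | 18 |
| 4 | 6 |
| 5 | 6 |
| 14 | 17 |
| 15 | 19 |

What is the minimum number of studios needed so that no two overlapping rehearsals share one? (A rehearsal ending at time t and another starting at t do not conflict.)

The answer is the maximum number of intervals overlapping at any instant.
starts: [2, 4, 5, 13, 14, 15, 16]
ends:   [3, 6, 6, 17, 18, 19, 19]
s2→1 e3→0 s4→1 s5→2 e6→1 e6→0 s13→1 s14→2 s15→3 s16→4  — peak 4.

4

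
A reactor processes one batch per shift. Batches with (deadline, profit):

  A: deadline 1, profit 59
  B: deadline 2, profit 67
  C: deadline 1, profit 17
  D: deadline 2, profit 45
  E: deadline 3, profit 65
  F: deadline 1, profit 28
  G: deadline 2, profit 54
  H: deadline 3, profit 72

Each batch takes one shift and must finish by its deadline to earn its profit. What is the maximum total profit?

204

Sort by profit descending; place each in the latest free slot ≤ its deadline.
Profit order: H=72 B=67 E=65 A=59 G=54 D=45 F=28 C=17
Assign: H→slot 3, B→slot 2, E→slot 1, A skipped, G skipped, D skipped, F skipped, C skipped.
Slots: [1:E] [2:B] [3:H]
Profit = 65 + 67 + 72 = 204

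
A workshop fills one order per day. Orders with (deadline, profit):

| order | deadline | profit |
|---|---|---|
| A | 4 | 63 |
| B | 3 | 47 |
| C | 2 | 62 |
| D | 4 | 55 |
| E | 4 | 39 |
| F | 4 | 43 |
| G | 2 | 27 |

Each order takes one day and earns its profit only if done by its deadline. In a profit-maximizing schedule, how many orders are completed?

4

Profit order: A=63 C=62 D=55 B=47 F=43 E=39 G=27
Assign: A→slot 4, C→slot 2, D→slot 3, B→slot 1, F skipped, E skipped, G skipped.
Slots: [1:B] [2:C] [3:D] [4:A]
4 of 7 scheduled.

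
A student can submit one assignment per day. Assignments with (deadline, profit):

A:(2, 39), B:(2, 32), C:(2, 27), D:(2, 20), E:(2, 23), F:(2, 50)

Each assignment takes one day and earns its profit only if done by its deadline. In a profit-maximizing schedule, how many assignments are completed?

By profit: F(d2,50), A(d2,39), B(d2,32), C(d2,27), E(d2,23), D(d2,20)
F→slot 2; A→slot 1; B skipped; C skipped; E skipped; D skipped.
2 of 6 scheduled.

2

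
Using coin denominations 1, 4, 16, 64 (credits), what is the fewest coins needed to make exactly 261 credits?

6

Greedy: take as many of the largest coin as possible, then repeat with the remainder.
261 = 4×64 + 1×4 + 1×1
Total coins = 4 + 1 + 1 = 6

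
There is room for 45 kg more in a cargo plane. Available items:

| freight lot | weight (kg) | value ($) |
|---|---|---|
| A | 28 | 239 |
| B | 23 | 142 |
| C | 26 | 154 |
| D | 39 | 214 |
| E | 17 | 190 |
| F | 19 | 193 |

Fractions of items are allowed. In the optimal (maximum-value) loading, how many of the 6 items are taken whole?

Sort by value per unit weight and fill in that order.
Ratios (sorted): E 11.18, F 10.16, A 8.54, B 6.17, C 5.92, D 5.49
take E (17 @ 190); take F (19 @ 193); take 9/28 of A → 76.82. Capacity used 45/45.
2 item(s) taken whole; one partial (take 9/28 of A).

2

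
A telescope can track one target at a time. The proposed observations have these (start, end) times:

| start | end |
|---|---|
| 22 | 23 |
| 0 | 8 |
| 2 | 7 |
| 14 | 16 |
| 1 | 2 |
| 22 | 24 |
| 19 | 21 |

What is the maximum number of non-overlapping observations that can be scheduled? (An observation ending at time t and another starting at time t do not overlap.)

By end time: (1,2), (2,7), (0,8), (14,16), (19,21), (22,23), (22,24).
Pick (1,2); next start ≥ 2 → (2,7); next start ≥ 7 → (14,16); next start ≥ 16 → (19,21); next start ≥ 21 → (22,23).
Selected 5 observations.

5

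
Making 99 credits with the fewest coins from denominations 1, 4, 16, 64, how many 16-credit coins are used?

2

99 − 1×64→35 − 2×16→3 − 3×1→0
Count of 16: 2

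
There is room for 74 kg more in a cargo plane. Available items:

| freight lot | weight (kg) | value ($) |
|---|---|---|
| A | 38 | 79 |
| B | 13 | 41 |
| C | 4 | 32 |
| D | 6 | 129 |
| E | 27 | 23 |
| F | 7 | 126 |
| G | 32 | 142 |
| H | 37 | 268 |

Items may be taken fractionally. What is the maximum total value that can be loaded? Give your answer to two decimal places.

Ratios (sorted): D 21.50, F 18.00, C 8.00, H 7.24, G 4.44, B 3.15, A 2.08, E 0.85
take D (6 @ 129); take F (7 @ 126); take C (4 @ 32); take H (37 @ 268); take 20/32 of G → 88.75. Capacity used 74/74.
Total value = 643.75

643.75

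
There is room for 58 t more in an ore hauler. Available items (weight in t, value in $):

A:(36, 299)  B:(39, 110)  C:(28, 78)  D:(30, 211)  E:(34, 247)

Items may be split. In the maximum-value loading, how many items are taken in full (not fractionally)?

1

Ratios (sorted): A 8.31, E 7.26, D 7.03, B 2.82, C 2.79
take A (36 @ 299); take 22/34 of E → 159.82. Capacity used 58/58.
1 item(s) taken whole; one partial (take 22/34 of E).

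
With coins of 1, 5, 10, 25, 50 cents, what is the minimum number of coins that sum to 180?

Greedy: take as many of the largest coin as possible, then repeat with the remainder.
180 − 3×50→30 − 1×25→5 − 1×5→0
Total coins = 3 + 1 + 1 = 5

5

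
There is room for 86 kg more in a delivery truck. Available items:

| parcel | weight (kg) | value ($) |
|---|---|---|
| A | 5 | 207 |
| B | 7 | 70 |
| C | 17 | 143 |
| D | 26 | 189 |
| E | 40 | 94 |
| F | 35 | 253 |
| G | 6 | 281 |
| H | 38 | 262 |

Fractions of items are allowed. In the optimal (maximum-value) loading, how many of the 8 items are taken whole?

Order: G (281/6=46.83) > A (207/5=41.40) > B (70/7=10.00) > C (143/17=8.41) > D (189/26=7.27) > F (253/35=7.23) > H (262/38=6.89) > E (94/40=2.35)
Fill: take G (6 @ 281) → take A (5 @ 207) → take B (7 @ 70) → take C (17 @ 143) → take D (26 @ 189) → take 25/35 of F → 180.71; 86/86 used.
5 item(s) taken whole; one partial (take 25/35 of F).

5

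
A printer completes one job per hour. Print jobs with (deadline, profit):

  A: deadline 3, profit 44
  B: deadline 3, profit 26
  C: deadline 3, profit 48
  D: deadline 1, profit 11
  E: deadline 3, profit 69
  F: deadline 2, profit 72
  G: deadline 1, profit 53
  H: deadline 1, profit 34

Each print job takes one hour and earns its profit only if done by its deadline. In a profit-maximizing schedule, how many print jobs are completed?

3

By profit: F(d2,72), E(d3,69), G(d1,53), C(d3,48), A(d3,44), H(d1,34), B(d3,26), D(d1,11)
F→slot 2; E→slot 3; G→slot 1; C skipped; A skipped; H skipped; B skipped; D skipped.
3 of 8 scheduled.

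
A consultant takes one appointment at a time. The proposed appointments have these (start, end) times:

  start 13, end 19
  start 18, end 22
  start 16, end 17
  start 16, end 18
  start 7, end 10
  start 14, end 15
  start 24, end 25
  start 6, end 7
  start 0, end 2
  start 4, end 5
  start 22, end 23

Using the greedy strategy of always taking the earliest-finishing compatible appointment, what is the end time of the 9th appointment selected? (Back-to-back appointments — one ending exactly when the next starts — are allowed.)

By end time: (0,2), (4,5), (6,7), (7,10), (14,15), (16,17), (16,18), (13,19), (18,22), (22,23), (24,25).
Pick (0,2); next start ≥ 2 → (4,5); next start ≥ 5 → (6,7); next start ≥ 7 → (7,10); next start ≥ 10 → (14,15); next start ≥ 15 → (16,17); next start ≥ 17 → (18,22); next start ≥ 22 → (22,23); next start ≥ 23 → (24,25).
Selected: (0,2) (4,5) (6,7) (7,10) (14,15) (16,17) (18,22) (22,23) (24,25)

25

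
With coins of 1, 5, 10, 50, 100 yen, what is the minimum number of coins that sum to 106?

3

Use the largest denomination that fits, subtract, and repeat.
106 = 1×100 + 1×5 + 1×1
Total coins = 1 + 1 + 1 = 3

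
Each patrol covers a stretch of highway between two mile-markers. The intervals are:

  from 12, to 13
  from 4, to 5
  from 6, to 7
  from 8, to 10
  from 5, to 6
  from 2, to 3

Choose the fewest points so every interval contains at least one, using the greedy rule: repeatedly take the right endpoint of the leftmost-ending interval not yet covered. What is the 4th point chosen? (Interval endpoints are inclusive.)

Sort by right endpoint; whenever an interval is uncovered, place a point at its right end.
Sorted: [2,3] [4,5] [5,6] [6,7] [8,10] [12,13]
{[2,3]} hit by 3; {[4,5],[5,6]} hit by 5; {[6,7]} hit by 7; {[8,10]} hit by 10; {[12,13]} hit by 13.
Points: 3, 5, 7, 10, 13 (5 total).

10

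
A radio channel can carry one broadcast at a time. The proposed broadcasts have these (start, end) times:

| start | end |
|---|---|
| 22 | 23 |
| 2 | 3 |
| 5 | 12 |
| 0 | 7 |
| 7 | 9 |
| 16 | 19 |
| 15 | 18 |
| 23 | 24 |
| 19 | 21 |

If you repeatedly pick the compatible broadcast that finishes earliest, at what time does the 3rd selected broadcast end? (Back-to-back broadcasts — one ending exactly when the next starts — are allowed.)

18

By end time: (2,3), (0,7), (7,9), (5,12), (15,18), (16,19), (19,21), (22,23), (23,24).
Pick (2,3); next start ≥ 3 → (7,9); next start ≥ 9 → (15,18); next start ≥ 18 → (19,21); next start ≥ 21 → (22,23); next start ≥ 23 → (23,24).
Selected: (2,3) (7,9) (15,18) (19,21) (22,23) (23,24)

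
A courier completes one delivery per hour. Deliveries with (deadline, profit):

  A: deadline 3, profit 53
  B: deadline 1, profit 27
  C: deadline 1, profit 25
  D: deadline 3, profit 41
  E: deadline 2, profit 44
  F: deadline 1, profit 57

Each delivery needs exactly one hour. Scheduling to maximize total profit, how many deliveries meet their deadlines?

Sort by profit descending; place each in the latest free slot ≤ its deadline.
Profit order: F=57 A=53 E=44 D=41 B=27 C=25
Assign: F→slot 1, A→slot 3, E→slot 2, D skipped, B skipped, C skipped.
Slots: [1:F] [2:E] [3:A]
3 of 6 scheduled.

3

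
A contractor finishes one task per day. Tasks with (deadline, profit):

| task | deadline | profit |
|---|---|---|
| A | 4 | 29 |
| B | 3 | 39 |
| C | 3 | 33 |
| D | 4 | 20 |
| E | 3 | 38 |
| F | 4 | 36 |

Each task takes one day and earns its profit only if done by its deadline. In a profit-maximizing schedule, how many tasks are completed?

4

Profit order: B=39 E=38 F=36 C=33 A=29 D=20
Assign: B→slot 3, E→slot 2, F→slot 4, C→slot 1, A skipped, D skipped.
Slots: [1:C] [2:E] [3:B] [4:F]
4 of 6 scheduled.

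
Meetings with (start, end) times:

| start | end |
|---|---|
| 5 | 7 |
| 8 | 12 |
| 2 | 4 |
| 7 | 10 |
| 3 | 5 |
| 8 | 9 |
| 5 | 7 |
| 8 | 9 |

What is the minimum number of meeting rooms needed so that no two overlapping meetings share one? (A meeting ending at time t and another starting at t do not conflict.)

4

The answer is the maximum number of intervals overlapping at any instant.
starts: [2, 3, 5, 5, 7, 8, 8, 8]
ends:   [4, 5, 7, 7, 9, 9, 10, 12]
s2→1 s3→2 e4→1 e5→0 s5→1 s5→2 e7→1 e7→0 s7→1 s8→2 s8→3 s8→4  — peak 4.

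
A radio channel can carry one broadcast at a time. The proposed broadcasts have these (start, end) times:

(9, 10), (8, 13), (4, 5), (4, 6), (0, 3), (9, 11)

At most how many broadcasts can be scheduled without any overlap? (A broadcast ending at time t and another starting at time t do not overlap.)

Sort by end time and greedily take each interval whose start is ≥ the last chosen end.
Sorted by end: (0,3)  (4,5)  (4,6)  (9,10)  (9,11)  (8,13)
take (0,3); take (4,5); skip (4,6); take (9,10).
Selected 3 broadcasts.

3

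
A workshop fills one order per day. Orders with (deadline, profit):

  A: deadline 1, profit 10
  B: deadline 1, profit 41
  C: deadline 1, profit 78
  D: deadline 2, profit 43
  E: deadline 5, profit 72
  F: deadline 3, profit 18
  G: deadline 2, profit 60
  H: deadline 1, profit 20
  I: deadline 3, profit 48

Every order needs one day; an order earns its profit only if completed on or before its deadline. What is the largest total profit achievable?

Sort by profit descending; place each in the latest free slot ≤ its deadline.
By profit: C(d1,78), E(d5,72), G(d2,60), I(d3,48), D(d2,43), B(d1,41), H(d1,20), F(d3,18), A(d1,10)
C→slot 1; E→slot 5; G→slot 2; I→slot 3; D skipped; B skipped; H skipped; F skipped; A skipped.
Profit = 78 + 60 + 48 + 72 = 258

258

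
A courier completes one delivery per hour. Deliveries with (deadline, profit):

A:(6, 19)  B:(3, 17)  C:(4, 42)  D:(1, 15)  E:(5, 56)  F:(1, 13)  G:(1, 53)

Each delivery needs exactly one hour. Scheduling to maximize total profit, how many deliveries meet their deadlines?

5

Take jobs in profit order; each goes to the latest open slot no later than its deadline.
Profit order: E=56 G=53 C=42 A=19 B=17 D=15 F=13
Assign: E→slot 5, G→slot 1, C→slot 4, A→slot 6, B→slot 3, D skipped, F skipped.
Slots: [1:G] [3:B] [4:C] [5:E] [6:A]
5 of 7 scheduled.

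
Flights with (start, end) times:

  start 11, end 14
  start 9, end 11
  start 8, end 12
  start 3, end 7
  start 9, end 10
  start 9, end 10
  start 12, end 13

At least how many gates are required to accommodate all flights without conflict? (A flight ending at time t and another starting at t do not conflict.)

Count concurrent intervals with a sweep; the peak is the room count.
starts: [3, 8, 9, 9, 9, 11, 12]
ends:   [7, 10, 10, 11, 12, 13, 14]
s3→1 e7→0 s8→1 s9→2 s9→3 s9→4  — peak 4.

4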